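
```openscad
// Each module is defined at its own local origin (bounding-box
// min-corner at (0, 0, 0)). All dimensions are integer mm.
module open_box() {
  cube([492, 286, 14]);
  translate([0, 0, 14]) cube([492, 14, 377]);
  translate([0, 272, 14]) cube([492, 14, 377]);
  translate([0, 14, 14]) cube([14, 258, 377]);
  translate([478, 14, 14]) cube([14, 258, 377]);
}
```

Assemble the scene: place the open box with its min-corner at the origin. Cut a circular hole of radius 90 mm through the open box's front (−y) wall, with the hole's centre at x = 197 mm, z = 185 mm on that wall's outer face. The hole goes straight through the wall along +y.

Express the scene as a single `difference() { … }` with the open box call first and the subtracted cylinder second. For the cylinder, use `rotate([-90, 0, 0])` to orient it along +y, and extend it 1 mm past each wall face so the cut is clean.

difference() {
  open_box();
  translate([197, -1, 185]) rotate([-90, 0, 0]) cylinder(h = 16, r = 90);
}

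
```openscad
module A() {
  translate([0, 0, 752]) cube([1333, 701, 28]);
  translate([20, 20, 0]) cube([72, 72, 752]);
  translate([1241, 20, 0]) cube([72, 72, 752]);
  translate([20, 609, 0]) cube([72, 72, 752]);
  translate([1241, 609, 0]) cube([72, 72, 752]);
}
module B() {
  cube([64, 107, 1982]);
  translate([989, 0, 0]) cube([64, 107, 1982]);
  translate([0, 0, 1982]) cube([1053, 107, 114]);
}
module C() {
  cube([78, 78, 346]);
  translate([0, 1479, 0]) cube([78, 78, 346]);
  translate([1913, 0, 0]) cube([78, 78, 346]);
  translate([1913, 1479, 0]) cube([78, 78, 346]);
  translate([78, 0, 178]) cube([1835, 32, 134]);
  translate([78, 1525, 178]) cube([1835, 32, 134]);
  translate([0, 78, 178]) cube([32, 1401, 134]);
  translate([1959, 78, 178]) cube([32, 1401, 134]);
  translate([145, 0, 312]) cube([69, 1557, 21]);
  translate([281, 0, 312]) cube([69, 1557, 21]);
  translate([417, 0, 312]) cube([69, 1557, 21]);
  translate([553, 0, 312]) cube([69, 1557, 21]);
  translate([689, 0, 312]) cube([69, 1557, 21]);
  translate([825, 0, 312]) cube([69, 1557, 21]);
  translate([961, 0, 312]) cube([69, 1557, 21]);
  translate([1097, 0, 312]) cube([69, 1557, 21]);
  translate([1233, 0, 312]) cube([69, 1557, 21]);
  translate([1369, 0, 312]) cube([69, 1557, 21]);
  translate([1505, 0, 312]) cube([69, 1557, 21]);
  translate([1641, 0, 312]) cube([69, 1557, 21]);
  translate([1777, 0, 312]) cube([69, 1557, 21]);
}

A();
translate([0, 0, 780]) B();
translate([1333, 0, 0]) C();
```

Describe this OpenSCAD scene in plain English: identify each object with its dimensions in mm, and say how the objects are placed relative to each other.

A is a table with a 1333×701 mm rectangular top, 28 mm thick, top surface at z = 780 mm, supported by four 72×72 mm square legs, each inset 20 mm from the nearest pair of top edges, running from the floor.

B is a rectangular door frame: two vertical jambs of 64×107 mm section, 1982 mm tall, with a clear opening 925 mm wide between their inner faces. A header 114 mm tall and 107 mm deep lies on top of the jambs and spans the full outside width.

C is a bed frame 1991 mm long (x) by 1557 mm wide (y). Four 78×78 mm corner posts, 346 mm tall, at the corners of the footprint. Four rails of 32 mm thickness and 134 mm height run between adjacent posts with their undersides at z = 178 mm, their outer faces flush with the outside of the frame (the two x-running rails run between the posts' inner faces; the two y-running rails run between the posts' inner faces). 13 slats, each 69 mm wide (x) and 21 mm thick, lie across the top of the two x-running rails, running the full 1557 mm width of the frame in y; the slats are evenly spaced along x between the inner faces of the end posts with equal gaps (rounded down to the nearest mm) at the −x end and between each pair — any rounding remainder accumulates at the +x end.

The door frame is on top of the table. The bed frame is against the table's +x side, with their −y faces flush.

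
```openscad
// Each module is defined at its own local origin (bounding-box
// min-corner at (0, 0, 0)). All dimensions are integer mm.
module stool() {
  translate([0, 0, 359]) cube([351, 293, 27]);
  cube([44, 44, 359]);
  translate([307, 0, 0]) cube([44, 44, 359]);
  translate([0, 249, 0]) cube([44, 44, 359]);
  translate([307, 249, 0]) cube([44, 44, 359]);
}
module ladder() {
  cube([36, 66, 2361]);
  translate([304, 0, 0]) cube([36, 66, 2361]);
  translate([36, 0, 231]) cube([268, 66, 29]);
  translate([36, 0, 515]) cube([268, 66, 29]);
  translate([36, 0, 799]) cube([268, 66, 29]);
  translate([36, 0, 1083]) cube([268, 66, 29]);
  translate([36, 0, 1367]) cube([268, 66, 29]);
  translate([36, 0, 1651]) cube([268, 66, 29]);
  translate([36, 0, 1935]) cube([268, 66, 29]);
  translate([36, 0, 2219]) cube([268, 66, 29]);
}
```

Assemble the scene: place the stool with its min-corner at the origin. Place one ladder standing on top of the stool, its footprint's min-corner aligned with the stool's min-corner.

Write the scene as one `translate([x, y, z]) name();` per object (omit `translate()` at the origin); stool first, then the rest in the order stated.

stool();
translate([0, 0, 386]) ladder();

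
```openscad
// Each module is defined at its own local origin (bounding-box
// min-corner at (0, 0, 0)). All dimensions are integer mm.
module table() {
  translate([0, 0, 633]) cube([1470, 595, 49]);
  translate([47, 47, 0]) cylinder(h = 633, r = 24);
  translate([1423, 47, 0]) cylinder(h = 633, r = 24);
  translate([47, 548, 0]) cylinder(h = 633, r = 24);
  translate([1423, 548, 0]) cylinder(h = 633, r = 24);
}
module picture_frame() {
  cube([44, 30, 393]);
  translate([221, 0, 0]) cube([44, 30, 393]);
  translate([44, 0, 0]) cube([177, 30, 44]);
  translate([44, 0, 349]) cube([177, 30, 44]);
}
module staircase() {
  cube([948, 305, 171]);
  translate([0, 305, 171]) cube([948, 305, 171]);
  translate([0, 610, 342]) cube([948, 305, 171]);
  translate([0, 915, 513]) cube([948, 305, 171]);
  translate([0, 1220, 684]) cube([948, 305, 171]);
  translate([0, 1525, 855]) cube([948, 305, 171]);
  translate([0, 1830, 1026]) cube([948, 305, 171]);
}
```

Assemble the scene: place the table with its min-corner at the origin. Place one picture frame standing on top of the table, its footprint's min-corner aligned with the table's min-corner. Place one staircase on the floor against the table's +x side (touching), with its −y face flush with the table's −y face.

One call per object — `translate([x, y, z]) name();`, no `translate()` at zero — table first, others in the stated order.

table();
translate([0, 0, 682]) picture_frame();
translate([1470, 0, 0]) staircase();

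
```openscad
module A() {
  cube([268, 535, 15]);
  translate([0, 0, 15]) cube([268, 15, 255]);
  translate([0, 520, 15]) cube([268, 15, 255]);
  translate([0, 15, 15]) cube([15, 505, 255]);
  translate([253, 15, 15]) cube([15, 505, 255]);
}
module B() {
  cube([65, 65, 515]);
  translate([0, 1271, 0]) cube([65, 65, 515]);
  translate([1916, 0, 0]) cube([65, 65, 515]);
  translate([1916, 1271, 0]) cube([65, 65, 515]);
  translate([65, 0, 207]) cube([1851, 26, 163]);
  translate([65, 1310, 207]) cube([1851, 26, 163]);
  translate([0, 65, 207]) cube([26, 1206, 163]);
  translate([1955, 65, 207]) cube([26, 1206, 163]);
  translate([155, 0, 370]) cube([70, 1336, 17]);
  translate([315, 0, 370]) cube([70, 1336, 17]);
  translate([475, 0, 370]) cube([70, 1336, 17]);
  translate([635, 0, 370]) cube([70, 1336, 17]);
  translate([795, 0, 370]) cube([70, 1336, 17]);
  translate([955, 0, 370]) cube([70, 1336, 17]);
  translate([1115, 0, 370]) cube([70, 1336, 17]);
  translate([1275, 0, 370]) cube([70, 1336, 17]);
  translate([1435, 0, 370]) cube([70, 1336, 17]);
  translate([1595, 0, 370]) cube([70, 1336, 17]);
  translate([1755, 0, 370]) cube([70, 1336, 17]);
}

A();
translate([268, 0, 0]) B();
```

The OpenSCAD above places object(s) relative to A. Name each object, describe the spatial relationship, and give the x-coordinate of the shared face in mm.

The open box's +x face and the bed frame's −x face are both at x = 268 mm.

A is an open box. B is a bed frame. The bed frame is against the open box's +x side, with their −y faces flush. The x-coordinate of the shared face is 268 mm.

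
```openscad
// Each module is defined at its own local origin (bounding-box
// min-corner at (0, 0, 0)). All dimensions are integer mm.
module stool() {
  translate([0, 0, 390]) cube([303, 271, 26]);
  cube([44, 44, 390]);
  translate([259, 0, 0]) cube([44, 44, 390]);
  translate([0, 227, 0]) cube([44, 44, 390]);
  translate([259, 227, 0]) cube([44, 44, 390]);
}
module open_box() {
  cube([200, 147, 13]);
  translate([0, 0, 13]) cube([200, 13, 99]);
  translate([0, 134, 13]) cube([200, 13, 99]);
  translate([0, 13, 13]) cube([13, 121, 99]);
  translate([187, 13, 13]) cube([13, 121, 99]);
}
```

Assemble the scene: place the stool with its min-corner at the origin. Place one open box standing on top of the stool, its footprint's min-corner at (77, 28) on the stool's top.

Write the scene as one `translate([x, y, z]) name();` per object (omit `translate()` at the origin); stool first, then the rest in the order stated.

stool();
translate([77, 28, 416]) open_box();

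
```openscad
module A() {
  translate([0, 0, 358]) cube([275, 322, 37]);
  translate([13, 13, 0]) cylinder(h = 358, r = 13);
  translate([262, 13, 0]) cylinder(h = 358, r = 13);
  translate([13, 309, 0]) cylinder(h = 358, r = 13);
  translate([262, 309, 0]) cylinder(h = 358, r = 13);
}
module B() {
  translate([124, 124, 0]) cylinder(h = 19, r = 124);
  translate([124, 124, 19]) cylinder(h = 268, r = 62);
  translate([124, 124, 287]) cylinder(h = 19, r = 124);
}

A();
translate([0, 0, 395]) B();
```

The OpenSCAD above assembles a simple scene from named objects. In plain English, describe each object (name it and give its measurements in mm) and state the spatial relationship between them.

A is a four-legged stool. The seat is a 275×322×37 mm slab whose top surface is at z = 395 mm; four round legs, each 26 mm in diameter, run from the floor (z = 0) to the underside of the seat, each leg's axis is inset half a diameter from the nearest pair of seat edges (so the leg's bounding box is flush with the corner).

B is a spool: two coaxial disc flanges of radius 124 mm and thickness 19 mm, joined by a core cylinder of radius 62 mm and height 268 mm. The lower flange rests on z = 0 and the three cylinders share a vertical axis.

The spool is on top of the stool.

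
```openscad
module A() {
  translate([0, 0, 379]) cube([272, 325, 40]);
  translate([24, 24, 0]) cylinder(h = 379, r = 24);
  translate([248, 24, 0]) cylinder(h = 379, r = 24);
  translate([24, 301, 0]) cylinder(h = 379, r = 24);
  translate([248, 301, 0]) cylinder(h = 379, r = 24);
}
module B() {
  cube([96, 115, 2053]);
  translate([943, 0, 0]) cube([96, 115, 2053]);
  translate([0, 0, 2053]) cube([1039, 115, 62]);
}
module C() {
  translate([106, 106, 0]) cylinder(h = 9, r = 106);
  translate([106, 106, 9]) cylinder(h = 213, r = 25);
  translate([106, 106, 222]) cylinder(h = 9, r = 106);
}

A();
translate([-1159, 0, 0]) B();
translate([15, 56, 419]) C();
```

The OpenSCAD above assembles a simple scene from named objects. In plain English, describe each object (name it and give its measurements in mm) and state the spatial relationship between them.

A is a four-legged stool. The seat is a 272×325×40 mm slab whose top surface is at z = 419 mm; four round legs, each 48 mm in diameter, run from the floor (z = 0) to the underside of the seat, each leg's axis is inset half a diameter from the nearest pair of seat edges (so the leg's bounding box is flush with the corner).

B is a rectangular door frame: two vertical jambs of 96×115 mm section, 2053 mm tall, with a clear opening 847 mm wide between their inner faces. A header 62 mm tall and 115 mm deep lies on top of the jambs and spans the full outside width.

C is a spool: two coaxial disc flanges of radius 106 mm and thickness 9 mm, joined by a core cylinder of radius 25 mm and height 213 mm. The lower flange rests on z = 0 and the three cylinders share a vertical axis.

The door frame is on the floor beside the stool on its −x side. The spool is on top of the stool.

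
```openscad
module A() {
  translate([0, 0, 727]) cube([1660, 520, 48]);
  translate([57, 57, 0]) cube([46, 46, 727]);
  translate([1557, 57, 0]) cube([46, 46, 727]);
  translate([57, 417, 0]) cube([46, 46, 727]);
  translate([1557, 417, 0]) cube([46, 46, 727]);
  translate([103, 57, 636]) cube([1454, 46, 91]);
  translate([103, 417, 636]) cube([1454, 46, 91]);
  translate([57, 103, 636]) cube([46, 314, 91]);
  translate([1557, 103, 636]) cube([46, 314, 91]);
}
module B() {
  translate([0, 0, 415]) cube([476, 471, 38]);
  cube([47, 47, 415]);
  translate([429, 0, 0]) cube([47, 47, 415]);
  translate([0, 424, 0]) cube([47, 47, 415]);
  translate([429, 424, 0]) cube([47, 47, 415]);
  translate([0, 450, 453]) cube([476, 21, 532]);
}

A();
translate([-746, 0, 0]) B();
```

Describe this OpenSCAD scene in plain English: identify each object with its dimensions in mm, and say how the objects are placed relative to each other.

A is a rectangular dining table. The top is 1660×520×48 mm with its upper surface at z = 775 mm. It stands on four 46×46 mm square legs, each inset 57 mm from the nearest pair of top edges, running from the floor to the underside of the top. Four apron rails, 46 mm thick and 91 mm tall, run between adjacent legs with their top edges flush with the underside of the top and their outer faces flush with the legs' outer faces.

B is a chair. The seat is a 476×471×38 mm slab with its top at z = 453 mm, on four 47×47 mm corner legs (flush with the seat edges, standing on z = 0). A flat backrest 21 mm thick, 532 mm tall, spans the full seat width and rises from the seat top along its +y edge, rear face flush with the rear of the seat.

The chair is on the floor beside the table on its −x side.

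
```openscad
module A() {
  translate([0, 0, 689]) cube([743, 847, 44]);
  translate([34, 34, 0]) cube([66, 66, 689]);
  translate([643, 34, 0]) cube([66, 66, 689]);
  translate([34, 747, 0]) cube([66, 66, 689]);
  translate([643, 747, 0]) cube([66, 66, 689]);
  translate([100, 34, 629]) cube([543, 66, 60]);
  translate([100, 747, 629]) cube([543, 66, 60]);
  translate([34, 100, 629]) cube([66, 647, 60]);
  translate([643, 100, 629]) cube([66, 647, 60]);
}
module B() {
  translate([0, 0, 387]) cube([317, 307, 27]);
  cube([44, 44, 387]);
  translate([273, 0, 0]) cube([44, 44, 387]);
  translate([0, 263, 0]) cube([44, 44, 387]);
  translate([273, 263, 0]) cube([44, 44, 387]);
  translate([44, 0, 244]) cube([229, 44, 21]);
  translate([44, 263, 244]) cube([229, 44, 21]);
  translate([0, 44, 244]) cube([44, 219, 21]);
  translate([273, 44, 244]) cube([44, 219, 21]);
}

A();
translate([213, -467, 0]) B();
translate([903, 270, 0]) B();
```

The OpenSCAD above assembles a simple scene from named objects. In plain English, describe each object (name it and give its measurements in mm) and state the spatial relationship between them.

A is a rectangular dining table. The top is 743×847×44 mm with its upper surface at z = 733 mm. It stands on four 66×66 mm square legs, each inset 34 mm from the nearest pair of top edges, running from the floor to the underside of the top. Four apron rails, 66 mm thick and 60 mm tall, run between adjacent legs with their top edges flush with the underside of the top and their outer faces flush with the legs' outer faces.

B is a four-legged stool. The seat is a 317×307×27 mm slab whose top surface is at z = 414 mm; four square legs, each 44×44 mm in cross-section, run from the floor (z = 0) to the underside of the seat, each flush with a corner of the seat. Four stretchers, 44 mm wide and 21 mm tall, connect adjacent legs with their undersides at z = 244 mm, each running between the inner faces of the legs it joins and aligned with the legs' outer faces on the other axis.

Two stools sit around the table at the −y, +x sides.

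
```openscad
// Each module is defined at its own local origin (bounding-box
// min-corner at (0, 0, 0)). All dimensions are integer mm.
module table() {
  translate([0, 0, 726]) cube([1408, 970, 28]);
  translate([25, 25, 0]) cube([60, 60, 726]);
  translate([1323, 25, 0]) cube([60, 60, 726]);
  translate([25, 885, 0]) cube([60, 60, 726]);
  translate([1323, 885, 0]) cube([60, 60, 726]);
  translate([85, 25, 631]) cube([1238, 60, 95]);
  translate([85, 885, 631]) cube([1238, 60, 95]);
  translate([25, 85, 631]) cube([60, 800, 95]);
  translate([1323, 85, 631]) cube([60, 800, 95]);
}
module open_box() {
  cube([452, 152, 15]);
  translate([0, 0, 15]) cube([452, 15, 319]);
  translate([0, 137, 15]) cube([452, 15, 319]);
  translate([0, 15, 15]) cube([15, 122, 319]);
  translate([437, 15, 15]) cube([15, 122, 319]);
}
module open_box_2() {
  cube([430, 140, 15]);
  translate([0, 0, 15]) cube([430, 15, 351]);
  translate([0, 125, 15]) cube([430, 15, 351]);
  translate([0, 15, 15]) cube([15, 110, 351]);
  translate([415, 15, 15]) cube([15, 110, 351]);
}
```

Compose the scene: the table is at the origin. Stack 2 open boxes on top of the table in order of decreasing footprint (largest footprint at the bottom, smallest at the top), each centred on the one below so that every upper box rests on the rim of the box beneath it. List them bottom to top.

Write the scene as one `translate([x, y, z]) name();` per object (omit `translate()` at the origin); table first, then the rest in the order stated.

table();
translate([478, 409, 754]) open_box();
translate([489, 415, 1088]) open_box_2();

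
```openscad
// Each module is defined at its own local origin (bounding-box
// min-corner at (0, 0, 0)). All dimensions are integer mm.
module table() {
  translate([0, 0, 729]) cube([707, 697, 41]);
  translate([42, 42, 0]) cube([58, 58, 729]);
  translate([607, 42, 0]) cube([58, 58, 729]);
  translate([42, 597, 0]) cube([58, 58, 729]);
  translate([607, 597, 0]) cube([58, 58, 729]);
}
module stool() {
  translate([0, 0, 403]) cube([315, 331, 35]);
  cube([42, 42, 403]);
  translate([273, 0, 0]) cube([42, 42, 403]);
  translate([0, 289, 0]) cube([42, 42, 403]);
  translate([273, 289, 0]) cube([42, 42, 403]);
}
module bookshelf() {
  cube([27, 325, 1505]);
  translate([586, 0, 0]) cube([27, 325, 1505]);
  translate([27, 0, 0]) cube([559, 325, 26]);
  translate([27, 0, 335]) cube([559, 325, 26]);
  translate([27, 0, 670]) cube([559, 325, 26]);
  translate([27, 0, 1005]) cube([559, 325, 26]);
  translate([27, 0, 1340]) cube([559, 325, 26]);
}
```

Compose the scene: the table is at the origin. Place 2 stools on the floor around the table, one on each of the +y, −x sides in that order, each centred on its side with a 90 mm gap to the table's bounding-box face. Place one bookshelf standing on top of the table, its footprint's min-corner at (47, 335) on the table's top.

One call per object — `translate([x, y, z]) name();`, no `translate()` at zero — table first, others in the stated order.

table();
translate([196, 787, 0]) stool();
translate([-405, 183, 0]) stool();
translate([47, 335, 770]) bookshelf();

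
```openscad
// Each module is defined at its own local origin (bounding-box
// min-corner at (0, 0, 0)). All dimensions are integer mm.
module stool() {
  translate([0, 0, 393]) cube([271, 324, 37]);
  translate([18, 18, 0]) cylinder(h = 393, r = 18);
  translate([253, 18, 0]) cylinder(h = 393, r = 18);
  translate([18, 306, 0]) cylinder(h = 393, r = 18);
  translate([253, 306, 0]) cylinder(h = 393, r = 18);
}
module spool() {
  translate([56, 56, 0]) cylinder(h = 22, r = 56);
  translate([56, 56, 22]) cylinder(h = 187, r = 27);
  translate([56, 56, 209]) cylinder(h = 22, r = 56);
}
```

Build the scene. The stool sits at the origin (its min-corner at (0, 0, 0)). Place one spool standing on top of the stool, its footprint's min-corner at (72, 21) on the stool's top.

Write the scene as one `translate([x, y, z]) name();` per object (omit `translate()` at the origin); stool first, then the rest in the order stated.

stool();
translate([72, 21, 430]) spool();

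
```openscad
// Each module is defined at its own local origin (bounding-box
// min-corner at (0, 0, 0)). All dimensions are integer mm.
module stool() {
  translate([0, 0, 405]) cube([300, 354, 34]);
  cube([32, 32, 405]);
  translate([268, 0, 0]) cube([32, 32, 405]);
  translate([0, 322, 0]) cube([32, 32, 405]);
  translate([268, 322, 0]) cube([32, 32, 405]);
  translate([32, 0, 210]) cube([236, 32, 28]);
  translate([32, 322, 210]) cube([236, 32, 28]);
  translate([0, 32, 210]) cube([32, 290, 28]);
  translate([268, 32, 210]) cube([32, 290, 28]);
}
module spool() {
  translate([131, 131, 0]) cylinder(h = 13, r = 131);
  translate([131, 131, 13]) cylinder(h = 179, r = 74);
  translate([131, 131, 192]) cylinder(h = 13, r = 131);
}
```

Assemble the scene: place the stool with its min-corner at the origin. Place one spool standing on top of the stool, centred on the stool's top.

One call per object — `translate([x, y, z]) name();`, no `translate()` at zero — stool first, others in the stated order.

stool();
translate([19, 46, 439]) spool();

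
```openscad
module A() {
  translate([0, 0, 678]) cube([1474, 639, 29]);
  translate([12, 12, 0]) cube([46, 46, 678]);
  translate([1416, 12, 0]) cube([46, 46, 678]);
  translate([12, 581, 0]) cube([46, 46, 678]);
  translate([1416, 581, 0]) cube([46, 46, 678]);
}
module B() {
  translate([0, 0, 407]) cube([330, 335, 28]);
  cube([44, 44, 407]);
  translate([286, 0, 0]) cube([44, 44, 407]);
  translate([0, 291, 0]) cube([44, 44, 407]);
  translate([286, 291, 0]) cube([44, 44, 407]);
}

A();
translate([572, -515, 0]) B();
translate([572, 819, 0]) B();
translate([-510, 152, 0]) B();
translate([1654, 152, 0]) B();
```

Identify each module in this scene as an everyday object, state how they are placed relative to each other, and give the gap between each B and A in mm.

A is a table. B is a stool. Four stools sit around the table at the −y, +y, −x, +x sides. The gap between each stool and the table is 180 mm.

Each stool's nearest face is 180 mm from the table's bounding box.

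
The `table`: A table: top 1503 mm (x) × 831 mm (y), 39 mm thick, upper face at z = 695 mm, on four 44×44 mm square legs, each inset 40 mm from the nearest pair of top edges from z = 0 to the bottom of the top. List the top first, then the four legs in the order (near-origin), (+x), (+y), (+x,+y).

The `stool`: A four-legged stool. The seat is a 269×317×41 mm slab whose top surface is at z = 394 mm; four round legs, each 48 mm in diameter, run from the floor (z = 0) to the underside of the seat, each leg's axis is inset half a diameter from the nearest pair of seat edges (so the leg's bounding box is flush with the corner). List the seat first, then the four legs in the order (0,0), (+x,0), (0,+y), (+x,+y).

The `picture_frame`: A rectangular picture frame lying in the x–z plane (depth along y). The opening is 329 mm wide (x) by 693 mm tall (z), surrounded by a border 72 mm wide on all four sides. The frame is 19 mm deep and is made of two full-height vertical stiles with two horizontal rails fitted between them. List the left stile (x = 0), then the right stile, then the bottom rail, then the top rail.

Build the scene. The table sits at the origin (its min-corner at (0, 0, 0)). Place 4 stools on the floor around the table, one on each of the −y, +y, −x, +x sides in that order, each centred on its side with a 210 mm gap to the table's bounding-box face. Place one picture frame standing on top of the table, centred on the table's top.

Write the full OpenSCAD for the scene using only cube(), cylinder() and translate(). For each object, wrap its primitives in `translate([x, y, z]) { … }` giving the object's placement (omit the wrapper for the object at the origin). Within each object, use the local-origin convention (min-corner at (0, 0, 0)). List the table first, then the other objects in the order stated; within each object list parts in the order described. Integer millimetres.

translate([0, 0, 656]) cube([1503, 831, 39]);
translate([40, 40, 0]) cube([44, 44, 656]);
translate([1419, 40, 0]) cube([44, 44, 656]);
translate([40, 747, 0]) cube([44, 44, 656]);
translate([1419, 747, 0]) cube([44, 44, 656]);
translate([617, -527, 0]) {
  translate([0, 0, 353]) cube([269, 317, 41]);
  translate([24, 24, 0]) cylinder(h = 353, r = 24);
  translate([245, 24, 0]) cylinder(h = 353, r = 24);
  translate([24, 293, 0]) cylinder(h = 353, r = 24);
  translate([245, 293, 0]) cylinder(h = 353, r = 24);
}
translate([617, 1041, 0]) {
  translate([0, 0, 353]) cube([269, 317, 41]);
  translate([24, 24, 0]) cylinder(h = 353, r = 24);
  translate([245, 24, 0]) cylinder(h = 353, r = 24);
  translate([24, 293, 0]) cylinder(h = 353, r = 24);
  translate([245, 293, 0]) cylinder(h = 353, r = 24);
}
translate([-479, 257, 0]) {
  translate([0, 0, 353]) cube([269, 317, 41]);
  translate([24, 24, 0]) cylinder(h = 353, r = 24);
  translate([245, 24, 0]) cylinder(h = 353, r = 24);
  translate([24, 293, 0]) cylinder(h = 353, r = 24);
  translate([245, 293, 0]) cylinder(h = 353, r = 24);
}
translate([1713, 257, 0]) {
  translate([0, 0, 353]) cube([269, 317, 41]);
  translate([24, 24, 0]) cylinder(h = 353, r = 24);
  translate([245, 24, 0]) cylinder(h = 353, r = 24);
  translate([24, 293, 0]) cylinder(h = 353, r = 24);
  translate([245, 293, 0]) cylinder(h = 353, r = 24);
}
translate([515, 406, 695]) {
  cube([72, 19, 837]);
  translate([401, 0, 0]) cube([72, 19, 837]);
  translate([72, 0, 0]) cube([329, 19, 72]);
  translate([72, 0, 765]) cube([329, 19, 72]);
}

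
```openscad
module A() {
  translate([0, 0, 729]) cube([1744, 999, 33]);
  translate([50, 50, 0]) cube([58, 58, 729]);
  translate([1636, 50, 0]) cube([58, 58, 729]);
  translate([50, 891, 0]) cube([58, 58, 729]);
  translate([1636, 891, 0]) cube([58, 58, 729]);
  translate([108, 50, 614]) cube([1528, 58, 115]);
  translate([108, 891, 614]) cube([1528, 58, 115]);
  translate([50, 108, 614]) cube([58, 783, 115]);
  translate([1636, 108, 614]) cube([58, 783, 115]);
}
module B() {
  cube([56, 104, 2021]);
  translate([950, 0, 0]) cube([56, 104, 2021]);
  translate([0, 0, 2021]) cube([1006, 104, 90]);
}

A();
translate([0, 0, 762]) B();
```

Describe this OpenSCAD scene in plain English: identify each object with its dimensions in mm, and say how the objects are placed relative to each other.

A is a table: top 1744 mm (x) × 999 mm (y), 33 mm thick, upper face at z = 762 mm, on four 58×58 mm square legs, each inset 50 mm from the nearest pair of top edges, running from z = 0 to the bottom of the top. Four apron rails, 58 mm thick and 115 mm tall, run between adjacent legs with their top edges flush with the underside of the top and their outer faces flush with the legs' outer faces.

B is a rectangular door frame: two vertical jambs of 56×104 mm section, 2021 mm tall, with a clear opening 894 mm wide between their inner faces. A header 90 mm tall and 104 mm deep lies on top of the jambs and spans the full outside width.

The door frame is on top of the table.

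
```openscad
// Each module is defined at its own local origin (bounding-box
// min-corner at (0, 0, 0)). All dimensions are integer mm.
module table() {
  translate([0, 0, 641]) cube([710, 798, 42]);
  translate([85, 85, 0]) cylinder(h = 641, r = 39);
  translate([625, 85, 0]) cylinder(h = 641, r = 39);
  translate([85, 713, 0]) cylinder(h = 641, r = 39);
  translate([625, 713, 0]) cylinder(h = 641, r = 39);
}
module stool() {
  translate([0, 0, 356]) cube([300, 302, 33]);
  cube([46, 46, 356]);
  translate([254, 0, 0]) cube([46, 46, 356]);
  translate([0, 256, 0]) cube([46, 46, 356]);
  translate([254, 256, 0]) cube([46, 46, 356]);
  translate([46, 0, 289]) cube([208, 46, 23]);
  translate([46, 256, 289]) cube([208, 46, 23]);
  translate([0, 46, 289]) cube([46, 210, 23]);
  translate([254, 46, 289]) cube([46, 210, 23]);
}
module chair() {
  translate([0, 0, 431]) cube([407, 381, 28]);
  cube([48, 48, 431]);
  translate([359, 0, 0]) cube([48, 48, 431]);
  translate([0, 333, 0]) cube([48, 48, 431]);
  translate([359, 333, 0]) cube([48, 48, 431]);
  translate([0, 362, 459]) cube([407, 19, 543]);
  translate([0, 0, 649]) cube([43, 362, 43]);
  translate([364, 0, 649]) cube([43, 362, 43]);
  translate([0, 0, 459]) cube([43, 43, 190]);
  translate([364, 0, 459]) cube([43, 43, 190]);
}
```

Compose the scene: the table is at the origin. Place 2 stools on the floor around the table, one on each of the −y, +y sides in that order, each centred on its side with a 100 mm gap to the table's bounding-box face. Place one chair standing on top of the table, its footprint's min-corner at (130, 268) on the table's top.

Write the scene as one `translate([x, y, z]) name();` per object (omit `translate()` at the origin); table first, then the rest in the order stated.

table();
translate([205, -402, 0]) stool();
translate([205, 898, 0]) stool();
translate([130, 268, 683]) chair();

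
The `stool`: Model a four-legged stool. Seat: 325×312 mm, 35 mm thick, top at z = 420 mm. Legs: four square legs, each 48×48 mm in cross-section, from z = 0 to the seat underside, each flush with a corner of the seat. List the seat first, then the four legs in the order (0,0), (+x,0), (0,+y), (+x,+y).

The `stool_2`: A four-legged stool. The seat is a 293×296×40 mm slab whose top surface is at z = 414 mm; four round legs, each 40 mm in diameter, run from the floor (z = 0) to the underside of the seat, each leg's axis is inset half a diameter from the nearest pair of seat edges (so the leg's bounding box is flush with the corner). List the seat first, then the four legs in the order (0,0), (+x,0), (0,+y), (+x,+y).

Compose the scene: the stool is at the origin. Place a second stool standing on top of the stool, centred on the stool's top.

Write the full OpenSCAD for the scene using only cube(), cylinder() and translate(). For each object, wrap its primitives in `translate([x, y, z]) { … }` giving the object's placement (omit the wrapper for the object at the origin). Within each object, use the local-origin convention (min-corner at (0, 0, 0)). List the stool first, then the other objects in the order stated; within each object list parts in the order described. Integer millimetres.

translate([0, 0, 385]) cube([325, 312, 35]);
cube([48, 48, 385]);
translate([277, 0, 0]) cube([48, 48, 385]);
translate([0, 264, 0]) cube([48, 48, 385]);
translate([277, 264, 0]) cube([48, 48, 385]);
translate([16, 8, 420]) {
  translate([0, 0, 374]) cube([293, 296, 40]);
  translate([20, 20, 0]) cylinder(h = 374, r = 20);
  translate([273, 20, 0]) cylinder(h = 374, r = 20);
  translate([20, 276, 0]) cylinder(h = 374, r = 20);
  translate([273, 276, 0]) cylinder(h = 374, r = 20);
}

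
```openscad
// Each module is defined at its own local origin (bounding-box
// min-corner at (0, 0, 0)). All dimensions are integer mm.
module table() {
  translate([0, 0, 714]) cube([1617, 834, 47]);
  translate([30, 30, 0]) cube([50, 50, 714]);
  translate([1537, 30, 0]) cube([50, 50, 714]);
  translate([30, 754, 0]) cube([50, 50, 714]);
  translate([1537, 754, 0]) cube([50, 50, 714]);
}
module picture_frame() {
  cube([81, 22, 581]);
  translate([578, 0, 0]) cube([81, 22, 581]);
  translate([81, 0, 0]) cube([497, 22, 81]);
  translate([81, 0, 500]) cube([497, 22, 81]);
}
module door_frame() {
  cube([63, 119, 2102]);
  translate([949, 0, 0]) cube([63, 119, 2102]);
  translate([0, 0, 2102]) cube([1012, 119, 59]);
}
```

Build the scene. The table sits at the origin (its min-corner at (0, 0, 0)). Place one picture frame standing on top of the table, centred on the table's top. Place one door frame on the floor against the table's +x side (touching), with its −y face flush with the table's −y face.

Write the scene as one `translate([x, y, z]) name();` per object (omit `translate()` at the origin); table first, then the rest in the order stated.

table();
translate([479, 406, 761]) picture_frame();
translate([1617, 0, 0]) door_frame();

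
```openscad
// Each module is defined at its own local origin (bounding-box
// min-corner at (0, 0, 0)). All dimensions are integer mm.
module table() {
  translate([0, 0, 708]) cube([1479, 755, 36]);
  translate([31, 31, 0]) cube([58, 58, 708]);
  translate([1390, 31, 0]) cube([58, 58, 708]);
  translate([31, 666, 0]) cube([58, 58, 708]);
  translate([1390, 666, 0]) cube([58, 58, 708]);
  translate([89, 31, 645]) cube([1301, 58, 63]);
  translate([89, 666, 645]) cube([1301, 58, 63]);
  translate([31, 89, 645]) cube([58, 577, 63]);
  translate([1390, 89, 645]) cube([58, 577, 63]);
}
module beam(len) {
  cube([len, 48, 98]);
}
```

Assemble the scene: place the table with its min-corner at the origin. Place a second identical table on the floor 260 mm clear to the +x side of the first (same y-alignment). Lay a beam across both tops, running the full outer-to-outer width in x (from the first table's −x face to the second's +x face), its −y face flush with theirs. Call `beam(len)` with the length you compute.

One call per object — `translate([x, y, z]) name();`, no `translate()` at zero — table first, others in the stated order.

table();
translate([1739, 0, 0]) table();
translate([0, 0, 744]) beam(3218);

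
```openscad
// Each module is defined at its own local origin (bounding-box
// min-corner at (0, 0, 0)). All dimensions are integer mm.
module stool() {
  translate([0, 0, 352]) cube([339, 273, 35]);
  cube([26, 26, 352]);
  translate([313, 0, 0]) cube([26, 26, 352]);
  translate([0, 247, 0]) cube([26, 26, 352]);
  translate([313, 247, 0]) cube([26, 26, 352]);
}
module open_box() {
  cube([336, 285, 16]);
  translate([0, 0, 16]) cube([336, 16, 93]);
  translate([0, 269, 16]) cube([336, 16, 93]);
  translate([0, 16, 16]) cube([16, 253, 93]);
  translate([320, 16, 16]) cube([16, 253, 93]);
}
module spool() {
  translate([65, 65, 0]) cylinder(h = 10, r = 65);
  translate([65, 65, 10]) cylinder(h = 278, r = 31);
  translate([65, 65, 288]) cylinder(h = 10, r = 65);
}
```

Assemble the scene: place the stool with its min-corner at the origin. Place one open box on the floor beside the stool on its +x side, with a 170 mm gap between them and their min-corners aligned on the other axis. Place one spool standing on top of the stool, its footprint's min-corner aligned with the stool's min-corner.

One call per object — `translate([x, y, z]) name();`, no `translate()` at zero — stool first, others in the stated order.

stool();
translate([509, 0, 0]) open_box();
translate([0, 0, 387]) spool();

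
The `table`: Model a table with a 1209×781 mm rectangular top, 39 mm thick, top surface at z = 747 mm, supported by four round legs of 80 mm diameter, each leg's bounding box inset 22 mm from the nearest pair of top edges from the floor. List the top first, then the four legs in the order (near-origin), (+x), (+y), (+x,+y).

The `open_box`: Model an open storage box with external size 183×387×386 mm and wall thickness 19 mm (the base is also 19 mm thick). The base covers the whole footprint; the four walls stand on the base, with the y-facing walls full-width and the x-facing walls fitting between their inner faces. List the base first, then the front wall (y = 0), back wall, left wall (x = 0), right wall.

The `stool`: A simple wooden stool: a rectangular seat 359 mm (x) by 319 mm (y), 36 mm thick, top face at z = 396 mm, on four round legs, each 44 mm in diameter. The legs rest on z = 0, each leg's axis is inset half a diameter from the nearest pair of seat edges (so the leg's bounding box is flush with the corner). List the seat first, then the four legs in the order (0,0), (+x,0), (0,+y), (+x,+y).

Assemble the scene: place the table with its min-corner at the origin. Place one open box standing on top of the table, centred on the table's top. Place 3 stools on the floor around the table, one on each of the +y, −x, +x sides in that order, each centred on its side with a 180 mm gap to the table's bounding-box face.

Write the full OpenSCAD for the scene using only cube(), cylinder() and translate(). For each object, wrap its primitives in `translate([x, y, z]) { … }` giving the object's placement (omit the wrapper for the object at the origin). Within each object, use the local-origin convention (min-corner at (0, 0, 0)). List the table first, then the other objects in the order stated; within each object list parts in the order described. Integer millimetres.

translate([0, 0, 708]) cube([1209, 781, 39]);
translate([62, 62, 0]) cylinder(h = 708, r = 40);
translate([1147, 62, 0]) cylinder(h = 708, r = 40);
translate([62, 719, 0]) cylinder(h = 708, r = 40);
translate([1147, 719, 0]) cylinder(h = 708, r = 40);
translate([513, 197, 747]) {
  cube([183, 387, 19]);
  translate([0, 0, 19]) cube([183, 19, 367]);
  translate([0, 368, 19]) cube([183, 19, 367]);
  translate([0, 19, 19]) cube([19, 349, 367]);
  translate([164, 19, 19]) cube([19, 349, 367]);
}
translate([425, 961, 0]) {
  translate([0, 0, 360]) cube([359, 319, 36]);
  translate([22, 22, 0]) cylinder(h = 360, r = 22);
  translate([337, 22, 0]) cylinder(h = 360, r = 22);
  translate([22, 297, 0]) cylinder(h = 360, r = 22);
  translate([337, 297, 0]) cylinder(h = 360, r = 22);
}
translate([-539, 231, 0]) {
  translate([0, 0, 360]) cube([359, 319, 36]);
  translate([22, 22, 0]) cylinder(h = 360, r = 22);
  translate([337, 22, 0]) cylinder(h = 360, r = 22);
  translate([22, 297, 0]) cylinder(h = 360, r = 22);
  translate([337, 297, 0]) cylinder(h = 360, r = 22);
}
translate([1389, 231, 0]) {
  translate([0, 0, 360]) cube([359, 319, 36]);
  translate([22, 22, 0]) cylinder(h = 360, r = 22);
  translate([337, 22, 0]) cylinder(h = 360, r = 22);
  translate([22, 297, 0]) cylinder(h = 360, r = 22);
  translate([337, 297, 0]) cylinder(h = 360, r = 22);
}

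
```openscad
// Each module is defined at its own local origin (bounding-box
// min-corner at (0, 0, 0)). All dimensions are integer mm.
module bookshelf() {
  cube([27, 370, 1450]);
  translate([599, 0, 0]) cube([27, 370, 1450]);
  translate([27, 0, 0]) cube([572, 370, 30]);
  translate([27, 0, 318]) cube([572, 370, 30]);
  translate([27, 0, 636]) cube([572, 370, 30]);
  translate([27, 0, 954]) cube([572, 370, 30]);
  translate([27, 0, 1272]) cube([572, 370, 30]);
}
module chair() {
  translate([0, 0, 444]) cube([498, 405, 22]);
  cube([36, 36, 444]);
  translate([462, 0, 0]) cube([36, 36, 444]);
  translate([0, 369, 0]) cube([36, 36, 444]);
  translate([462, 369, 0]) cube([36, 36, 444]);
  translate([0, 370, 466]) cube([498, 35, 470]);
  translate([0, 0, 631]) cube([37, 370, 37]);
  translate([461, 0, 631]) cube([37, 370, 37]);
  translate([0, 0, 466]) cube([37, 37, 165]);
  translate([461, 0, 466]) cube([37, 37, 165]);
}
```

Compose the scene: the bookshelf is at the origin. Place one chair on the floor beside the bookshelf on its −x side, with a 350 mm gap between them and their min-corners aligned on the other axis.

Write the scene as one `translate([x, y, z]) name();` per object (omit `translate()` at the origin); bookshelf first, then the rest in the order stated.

bookshelf();
translate([-848, 0, 0]) chair();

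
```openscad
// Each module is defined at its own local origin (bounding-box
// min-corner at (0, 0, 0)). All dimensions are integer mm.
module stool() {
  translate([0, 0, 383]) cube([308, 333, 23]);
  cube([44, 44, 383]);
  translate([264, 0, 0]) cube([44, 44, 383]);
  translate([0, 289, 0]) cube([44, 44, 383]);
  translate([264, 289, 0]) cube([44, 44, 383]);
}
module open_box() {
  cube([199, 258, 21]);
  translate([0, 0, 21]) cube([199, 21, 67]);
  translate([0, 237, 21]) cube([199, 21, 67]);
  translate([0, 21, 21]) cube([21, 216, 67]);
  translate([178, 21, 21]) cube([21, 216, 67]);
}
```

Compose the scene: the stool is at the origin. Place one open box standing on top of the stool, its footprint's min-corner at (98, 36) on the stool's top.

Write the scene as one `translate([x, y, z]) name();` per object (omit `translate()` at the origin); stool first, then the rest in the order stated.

stool();
translate([98, 36, 406]) open_box();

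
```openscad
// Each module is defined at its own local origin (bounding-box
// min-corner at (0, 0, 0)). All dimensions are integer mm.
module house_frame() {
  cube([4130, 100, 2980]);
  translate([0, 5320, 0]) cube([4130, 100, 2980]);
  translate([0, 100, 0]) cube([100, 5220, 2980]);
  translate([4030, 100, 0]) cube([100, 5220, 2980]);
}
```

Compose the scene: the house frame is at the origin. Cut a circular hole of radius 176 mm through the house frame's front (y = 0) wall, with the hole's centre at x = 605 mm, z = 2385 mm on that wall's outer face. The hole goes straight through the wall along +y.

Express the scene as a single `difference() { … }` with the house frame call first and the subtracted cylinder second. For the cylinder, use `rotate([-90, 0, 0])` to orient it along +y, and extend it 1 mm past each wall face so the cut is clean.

difference() {
  house_frame();
  translate([605, -1, 2385]) rotate([-90, 0, 0]) cylinder(h = 102, r = 176);
}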